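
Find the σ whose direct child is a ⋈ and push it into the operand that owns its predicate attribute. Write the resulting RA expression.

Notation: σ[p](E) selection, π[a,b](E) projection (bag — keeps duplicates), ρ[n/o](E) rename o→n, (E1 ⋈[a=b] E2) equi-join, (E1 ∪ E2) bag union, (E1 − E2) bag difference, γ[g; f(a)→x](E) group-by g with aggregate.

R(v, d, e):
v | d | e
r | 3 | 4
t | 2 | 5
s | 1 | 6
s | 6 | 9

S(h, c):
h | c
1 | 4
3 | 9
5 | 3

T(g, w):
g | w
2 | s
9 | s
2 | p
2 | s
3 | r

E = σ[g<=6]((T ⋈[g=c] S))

σ filters on g, owned by the left side.
E' = (σ[g<=6](T) ⋈[g=c] S)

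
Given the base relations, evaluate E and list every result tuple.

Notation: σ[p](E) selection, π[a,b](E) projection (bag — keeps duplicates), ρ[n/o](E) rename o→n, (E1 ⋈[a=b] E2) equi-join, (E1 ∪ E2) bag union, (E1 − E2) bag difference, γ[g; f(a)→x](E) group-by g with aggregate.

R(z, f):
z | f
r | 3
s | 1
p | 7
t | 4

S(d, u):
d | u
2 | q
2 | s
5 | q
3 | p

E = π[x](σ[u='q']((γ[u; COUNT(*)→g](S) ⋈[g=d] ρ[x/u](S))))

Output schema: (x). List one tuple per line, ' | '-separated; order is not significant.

Stepwise |·|:
  S → 4
  γ[u; COUNT(*)→g](S) → 3
  S → 4
  ρ[x/u](S) → 4
  (γ[u; COUNT(*)→g](S) ⋈[g=d] ρ[x/u](S)) → 2
  σ[u='q']((γ[u; COUNT(*)→g](S) ⋈[g=d] ρ[x/u](S))) → 2
  π[x](σ[u='q']((γ[u; COUNT(*)→g](S) ⋈[g=d] ρ[x/u](S)))) → 2

== RESULT ==
x
q
s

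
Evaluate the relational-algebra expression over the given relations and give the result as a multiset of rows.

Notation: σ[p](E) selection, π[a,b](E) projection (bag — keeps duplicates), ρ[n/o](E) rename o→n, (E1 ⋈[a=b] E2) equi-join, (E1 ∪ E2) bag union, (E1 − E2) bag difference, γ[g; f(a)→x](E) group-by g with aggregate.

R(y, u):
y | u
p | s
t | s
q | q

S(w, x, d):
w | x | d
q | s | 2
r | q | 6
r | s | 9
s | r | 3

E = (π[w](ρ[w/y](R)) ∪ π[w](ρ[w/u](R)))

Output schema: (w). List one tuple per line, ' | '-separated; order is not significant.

Per-node cardinality:
  R → 3
  ρ[w/y](R) → 3
  π[w](ρ[w/y](R)) → 3
  R → 3
  ρ[w/u](R) → 3
  π[w](ρ[w/u](R)) → 3
  (π[w](ρ[w/y](R)) ∪ π[w](ρ[w/u](R))) → 6

== RESULT ==
w
p
q
q
s
s
t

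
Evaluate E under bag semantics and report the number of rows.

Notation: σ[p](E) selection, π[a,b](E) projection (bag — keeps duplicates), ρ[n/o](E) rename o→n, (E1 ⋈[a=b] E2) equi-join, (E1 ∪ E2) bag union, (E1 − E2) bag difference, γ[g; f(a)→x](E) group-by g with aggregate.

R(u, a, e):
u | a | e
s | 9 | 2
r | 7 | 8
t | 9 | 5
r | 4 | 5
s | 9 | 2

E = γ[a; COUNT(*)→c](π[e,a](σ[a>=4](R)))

Subexpression sizes:
  R → 5
  σ[a>=4](R) → 5
  π[e,a](σ[a>=4](R)) → 5
  γ[a; COUNT(*)→c](π[e,a](σ[a>=4](R))) → 3

|E| = 3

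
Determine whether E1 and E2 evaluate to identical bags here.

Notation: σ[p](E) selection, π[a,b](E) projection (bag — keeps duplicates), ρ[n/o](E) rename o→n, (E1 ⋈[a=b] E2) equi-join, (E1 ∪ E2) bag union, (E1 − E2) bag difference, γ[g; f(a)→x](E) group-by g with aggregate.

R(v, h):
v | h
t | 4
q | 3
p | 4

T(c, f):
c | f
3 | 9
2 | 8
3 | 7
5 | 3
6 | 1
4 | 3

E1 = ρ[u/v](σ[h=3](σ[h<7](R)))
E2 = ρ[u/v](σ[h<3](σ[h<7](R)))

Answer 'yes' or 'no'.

E1 subexpression sizes:
  R → 3
  σ[h<7](R) → 3
  σ[h=3](σ[h<7](R)) → 1
  ρ[u/v](σ[h=3](σ[h<7](R))) → 1
E2 subexpression sizes:
  R → 3
  σ[h<7](R) → 3
  σ[h<3](σ[h<7](R)) → 0
  ρ[u/v](σ[h<3](σ[h<7](R))) → 0

E1 result:
u | h
q | 3
E2 result:
u | h
(0 rows)
Witness: ('q', 3) appears 1× in E1 but 0× in E2.

no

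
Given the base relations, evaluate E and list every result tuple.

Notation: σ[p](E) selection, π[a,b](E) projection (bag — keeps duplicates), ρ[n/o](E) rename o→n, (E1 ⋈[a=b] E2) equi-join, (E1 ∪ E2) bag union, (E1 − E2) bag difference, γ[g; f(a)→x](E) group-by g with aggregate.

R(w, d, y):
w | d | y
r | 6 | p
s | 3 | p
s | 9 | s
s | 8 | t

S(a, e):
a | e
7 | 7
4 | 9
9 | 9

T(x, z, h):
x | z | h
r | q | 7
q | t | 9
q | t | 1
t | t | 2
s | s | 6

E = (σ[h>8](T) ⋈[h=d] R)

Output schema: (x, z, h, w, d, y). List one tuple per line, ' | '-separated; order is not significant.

Per-node cardinality:
  T → 5
  σ[h>8](T) → 1
  R → 4
  (σ[h>8](T) ⋈[h=d] R) → 1

== RESULT ==
x | z | h | w | d | y
q | t | 9 | s | 9 | s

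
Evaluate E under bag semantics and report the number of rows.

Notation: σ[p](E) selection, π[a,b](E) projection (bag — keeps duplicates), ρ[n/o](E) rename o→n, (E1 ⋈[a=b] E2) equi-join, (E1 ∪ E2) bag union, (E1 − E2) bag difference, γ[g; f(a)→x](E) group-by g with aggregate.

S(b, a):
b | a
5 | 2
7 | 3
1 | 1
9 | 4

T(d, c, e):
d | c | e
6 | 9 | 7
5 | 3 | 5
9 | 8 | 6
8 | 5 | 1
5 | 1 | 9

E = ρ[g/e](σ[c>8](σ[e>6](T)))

Subexpression sizes:
  T → 5
  σ[e>6](T) → 2
  σ[c>8](σ[e>6](T)) → 1
  ρ[g/e](σ[c>8](σ[e>6](T))) → 1

|E| = 1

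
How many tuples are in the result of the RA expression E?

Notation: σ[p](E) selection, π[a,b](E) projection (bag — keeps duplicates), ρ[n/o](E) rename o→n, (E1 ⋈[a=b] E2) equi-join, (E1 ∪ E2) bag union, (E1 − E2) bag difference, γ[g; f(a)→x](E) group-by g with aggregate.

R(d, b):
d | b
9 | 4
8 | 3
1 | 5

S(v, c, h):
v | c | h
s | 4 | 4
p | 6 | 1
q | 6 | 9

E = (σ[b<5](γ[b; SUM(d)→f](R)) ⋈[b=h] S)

Per-node cardinality:
  R → 3
  γ[b; SUM(d)→f](R) → 3
  σ[b<5](γ[b; SUM(d)→f](R)) → 2
  S → 3
  (σ[b<5](γ[b; SUM(d)→f](R)) ⋈[b=h] S) → 1

|E| = 1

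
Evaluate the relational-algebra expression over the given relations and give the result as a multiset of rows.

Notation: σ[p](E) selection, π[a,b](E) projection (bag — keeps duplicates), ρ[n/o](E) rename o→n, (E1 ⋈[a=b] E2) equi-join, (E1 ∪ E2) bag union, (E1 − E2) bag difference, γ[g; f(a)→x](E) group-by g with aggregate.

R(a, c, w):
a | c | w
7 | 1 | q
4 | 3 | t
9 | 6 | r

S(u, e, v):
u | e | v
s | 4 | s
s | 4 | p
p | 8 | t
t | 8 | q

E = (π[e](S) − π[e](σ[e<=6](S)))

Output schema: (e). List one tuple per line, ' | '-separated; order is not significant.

Per-node cardinality:
  S → 4
  π[e](S) → 4
  S → 4
  σ[e<=6](S) → 2
  π[e](σ[e<=6](S)) → 2
  (π[e](S) − π[e](σ[e<=6](S))) → 2

== RESULT ==
e
8
8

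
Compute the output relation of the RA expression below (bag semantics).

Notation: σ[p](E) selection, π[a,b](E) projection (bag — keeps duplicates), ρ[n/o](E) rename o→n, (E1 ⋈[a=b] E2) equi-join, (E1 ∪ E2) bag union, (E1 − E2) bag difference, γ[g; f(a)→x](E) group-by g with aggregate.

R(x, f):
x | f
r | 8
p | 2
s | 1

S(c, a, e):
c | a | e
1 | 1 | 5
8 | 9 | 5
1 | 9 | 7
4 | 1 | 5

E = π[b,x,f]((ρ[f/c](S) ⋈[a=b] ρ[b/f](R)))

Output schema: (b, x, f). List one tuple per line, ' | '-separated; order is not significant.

Stepwise |·|:
  S → 4
  ρ[f/c](S) → 4
  R → 3
  ρ[b/f](R) → 3
  (ρ[f/c](S) ⋈[a=b] ρ[b/f](R)) → 2
  π[b,x,f]((ρ[f/c](S) ⋈[a=b] ρ[b/f](R))) → 2

== RESULT ==
b | x | f
1 | s | 1
1 | s | 4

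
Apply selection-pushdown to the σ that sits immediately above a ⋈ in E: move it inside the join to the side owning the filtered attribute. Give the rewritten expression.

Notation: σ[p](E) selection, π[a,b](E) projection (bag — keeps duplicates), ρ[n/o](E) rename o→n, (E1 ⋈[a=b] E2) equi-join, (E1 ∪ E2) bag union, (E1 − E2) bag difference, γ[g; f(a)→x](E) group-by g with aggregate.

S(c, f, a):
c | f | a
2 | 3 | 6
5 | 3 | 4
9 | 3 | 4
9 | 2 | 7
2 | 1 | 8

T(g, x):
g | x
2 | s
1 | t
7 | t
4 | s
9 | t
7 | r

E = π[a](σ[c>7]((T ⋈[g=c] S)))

σ filters on c, owned by the right side.
E' = π[a]((T ⋈[g=c] σ[c>7](S)))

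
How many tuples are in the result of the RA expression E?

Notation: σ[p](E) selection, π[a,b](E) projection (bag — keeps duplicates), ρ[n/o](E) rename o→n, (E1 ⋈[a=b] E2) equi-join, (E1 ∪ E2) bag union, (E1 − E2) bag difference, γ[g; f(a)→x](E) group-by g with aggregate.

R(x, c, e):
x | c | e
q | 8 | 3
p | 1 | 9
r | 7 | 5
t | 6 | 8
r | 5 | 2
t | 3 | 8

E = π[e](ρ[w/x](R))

Stepwise |·|:
  R → 6
  ρ[w/x](R) → 6
  π[e](ρ[w/x](R)) → 6

|E| = 6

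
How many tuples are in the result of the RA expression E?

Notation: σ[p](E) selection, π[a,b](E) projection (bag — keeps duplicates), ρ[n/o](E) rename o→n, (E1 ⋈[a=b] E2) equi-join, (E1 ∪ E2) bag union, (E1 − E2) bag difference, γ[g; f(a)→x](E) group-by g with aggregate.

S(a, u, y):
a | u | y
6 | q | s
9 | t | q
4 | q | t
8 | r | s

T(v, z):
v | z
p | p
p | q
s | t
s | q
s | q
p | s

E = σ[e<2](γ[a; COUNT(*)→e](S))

Stepwise |·|:
  S → 4
  γ[a; COUNT(*)→e](S) → 4
  σ[e<2](γ[a; COUNT(*)→e](S)) → 4

|E| = 4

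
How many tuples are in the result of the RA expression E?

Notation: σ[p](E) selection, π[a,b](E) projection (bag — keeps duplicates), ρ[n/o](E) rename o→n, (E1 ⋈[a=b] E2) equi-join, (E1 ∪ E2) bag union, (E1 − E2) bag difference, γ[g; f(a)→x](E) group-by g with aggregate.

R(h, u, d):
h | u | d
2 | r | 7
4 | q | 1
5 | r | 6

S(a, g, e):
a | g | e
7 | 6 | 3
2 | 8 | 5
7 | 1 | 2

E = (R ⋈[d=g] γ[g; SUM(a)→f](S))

Subexpression sizes:
  R → 3
  S → 3
  γ[g; SUM(a)→f](S) → 3
  (R ⋈[d=g] γ[g; SUM(a)→f](S)) → 2

|E| = 2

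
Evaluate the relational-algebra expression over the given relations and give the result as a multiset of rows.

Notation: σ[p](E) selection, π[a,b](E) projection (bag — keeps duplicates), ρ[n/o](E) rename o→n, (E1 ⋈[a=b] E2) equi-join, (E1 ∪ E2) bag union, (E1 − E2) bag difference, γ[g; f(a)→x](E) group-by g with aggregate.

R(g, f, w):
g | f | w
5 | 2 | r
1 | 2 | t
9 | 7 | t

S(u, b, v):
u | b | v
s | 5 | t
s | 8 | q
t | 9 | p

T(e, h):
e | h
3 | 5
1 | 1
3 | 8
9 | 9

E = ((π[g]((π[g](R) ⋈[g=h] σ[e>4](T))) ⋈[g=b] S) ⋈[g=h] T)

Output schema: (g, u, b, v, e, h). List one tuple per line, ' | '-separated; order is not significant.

Per-node cardinality:
  R → 3
  π[g](R) → 3
  T → 4
  σ[e>4](T) → 1
  (π[g](R) ⋈[g=h] σ[e>4](T)) → 1
  π[g]((π[g](R) ⋈[g=h] σ[e>4](T))) → 1
  S → 3
  (π[g]((π[g](R) ⋈[g=h] σ[e>4](T))) ⋈[g=b] S) → 1
  T → 4
  ((π[g]((π[g](R) ⋈[g=h] σ[e>4](T))) ⋈[g=b] S) ⋈[g=h] T) → 1

== RESULT ==
g | u | b | v | e | h
9 | t | 9 | p | 9 | 9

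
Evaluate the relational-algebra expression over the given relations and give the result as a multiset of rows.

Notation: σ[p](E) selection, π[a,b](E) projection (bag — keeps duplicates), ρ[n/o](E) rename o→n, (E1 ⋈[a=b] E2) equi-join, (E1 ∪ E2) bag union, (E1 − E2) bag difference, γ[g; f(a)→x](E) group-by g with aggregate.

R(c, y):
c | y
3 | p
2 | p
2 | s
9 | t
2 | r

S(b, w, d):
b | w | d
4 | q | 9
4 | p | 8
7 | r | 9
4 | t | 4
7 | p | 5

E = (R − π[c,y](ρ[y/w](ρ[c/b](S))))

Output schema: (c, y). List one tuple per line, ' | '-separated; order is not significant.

Row counts bottom-up:
  R → 5
  S → 5
  ρ[c/b](S) → 5
  ρ[y/w](ρ[c/b](S)) → 5
  π[c,y](ρ[y/w](ρ[c/b](S))) → 5
  (R − π[c,y](ρ[y/w](ρ[c/b](S)))) → 5

== RESULT ==
c | y
2 | p
2 | r
2 | s
3 | p
9 | t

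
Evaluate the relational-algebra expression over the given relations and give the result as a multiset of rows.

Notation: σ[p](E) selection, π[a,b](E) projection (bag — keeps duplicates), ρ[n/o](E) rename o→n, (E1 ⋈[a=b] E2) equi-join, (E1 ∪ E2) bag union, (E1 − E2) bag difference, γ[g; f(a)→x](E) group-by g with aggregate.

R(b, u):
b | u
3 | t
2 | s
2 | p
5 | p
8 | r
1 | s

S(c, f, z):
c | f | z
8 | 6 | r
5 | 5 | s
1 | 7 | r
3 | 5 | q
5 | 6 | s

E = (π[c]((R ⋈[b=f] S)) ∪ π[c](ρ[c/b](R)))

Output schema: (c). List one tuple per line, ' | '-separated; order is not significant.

Row counts bottom-up:
  R → 6
  S → 5
  (R ⋈[b=f] S) → 2
  π[c]((R ⋈[b=f] S)) → 2
  R → 6
  ρ[c/b](R) → 6
  π[c](ρ[c/b](R)) → 6
  (π[c]((R ⋈[b=f] S)) ∪ π[c](ρ[c/b](R))) → 8

== RESULT ==
c
1
2
2
3
3
5
5
8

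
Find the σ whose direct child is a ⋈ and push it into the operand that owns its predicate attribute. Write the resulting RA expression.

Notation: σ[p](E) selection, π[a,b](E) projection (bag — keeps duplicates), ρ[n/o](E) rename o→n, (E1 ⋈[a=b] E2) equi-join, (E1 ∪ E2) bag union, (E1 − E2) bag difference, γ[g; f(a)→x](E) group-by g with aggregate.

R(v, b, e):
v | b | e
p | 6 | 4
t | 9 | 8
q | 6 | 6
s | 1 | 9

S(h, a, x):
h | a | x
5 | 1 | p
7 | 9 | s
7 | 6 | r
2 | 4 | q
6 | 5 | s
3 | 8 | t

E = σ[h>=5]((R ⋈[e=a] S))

σ filters on h, owned by the right side.
E' = (R ⋈[e=a] σ[h>=5](S))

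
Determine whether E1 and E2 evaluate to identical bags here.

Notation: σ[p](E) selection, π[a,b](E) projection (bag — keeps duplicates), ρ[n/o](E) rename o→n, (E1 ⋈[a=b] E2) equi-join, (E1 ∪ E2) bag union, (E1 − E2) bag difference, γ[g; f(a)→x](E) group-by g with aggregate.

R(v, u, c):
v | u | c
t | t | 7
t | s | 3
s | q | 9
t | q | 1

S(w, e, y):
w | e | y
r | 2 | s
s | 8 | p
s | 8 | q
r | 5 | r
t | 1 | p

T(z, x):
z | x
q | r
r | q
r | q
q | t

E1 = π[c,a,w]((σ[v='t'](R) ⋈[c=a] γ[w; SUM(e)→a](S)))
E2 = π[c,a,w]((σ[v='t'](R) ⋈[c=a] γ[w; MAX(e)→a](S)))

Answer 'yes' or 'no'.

E1 subexpression sizes:
  R → 4
  σ[v='t'](R) → 3
  S → 5
  γ[w; SUM(e)→a](S) → 3
  (σ[v='t'](R) ⋈[c=a] γ[w; SUM(e)→a](S)) → 2
  π[c,a,w]((σ[v='t'](R) ⋈[c=a] γ[w; SUM(e)→a](S))) → 2
E2 subexpression sizes:
  R → 4
  σ[v='t'](R) → 3
  S → 5
  γ[w; MAX(e)→a](S) → 3
  (σ[v='t'](R) ⋈[c=a] γ[w; MAX(e)→a](S)) → 1
  π[c,a,w]((σ[v='t'](R) ⋈[c=a] γ[w; MAX(e)→a](S))) → 1

E1 result:
c | a | w
1 | 1 | t
7 | 7 | r
E2 result:
c | a | w
1 | 1 | t
Witness: (7, 7, 'r') appears 1× in E1 but 0× in E2.

no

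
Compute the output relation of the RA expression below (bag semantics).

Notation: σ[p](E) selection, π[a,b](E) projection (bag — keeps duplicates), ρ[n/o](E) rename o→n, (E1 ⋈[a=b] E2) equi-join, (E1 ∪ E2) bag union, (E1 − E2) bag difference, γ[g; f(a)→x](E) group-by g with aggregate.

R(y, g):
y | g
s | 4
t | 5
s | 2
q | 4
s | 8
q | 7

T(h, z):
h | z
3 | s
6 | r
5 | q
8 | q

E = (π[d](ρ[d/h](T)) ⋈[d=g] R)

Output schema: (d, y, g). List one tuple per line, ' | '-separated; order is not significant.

Row counts bottom-up:
  T → 4
  ρ[d/h](T) → 4
  π[d](ρ[d/h](T)) → 4
  R → 6
  (π[d](ρ[d/h](T)) ⋈[d=g] R) → 2

== RESULT ==
d | y | g
5 | t | 5
8 | s | 8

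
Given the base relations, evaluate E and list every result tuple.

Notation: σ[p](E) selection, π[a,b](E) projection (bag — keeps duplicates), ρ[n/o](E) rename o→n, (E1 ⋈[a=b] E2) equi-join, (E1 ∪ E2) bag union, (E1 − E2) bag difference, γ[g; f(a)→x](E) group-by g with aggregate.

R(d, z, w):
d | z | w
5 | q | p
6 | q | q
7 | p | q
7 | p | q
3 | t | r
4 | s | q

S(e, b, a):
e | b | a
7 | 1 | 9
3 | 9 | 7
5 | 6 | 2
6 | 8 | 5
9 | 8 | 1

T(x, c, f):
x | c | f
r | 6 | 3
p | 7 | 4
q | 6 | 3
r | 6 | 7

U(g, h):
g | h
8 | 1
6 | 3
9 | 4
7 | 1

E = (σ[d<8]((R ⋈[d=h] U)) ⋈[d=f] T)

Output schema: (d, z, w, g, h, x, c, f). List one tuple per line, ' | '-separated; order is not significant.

Row counts bottom-up:
  R → 6
  U → 4
  (R ⋈[d=h] U) → 2
  σ[d<8]((R ⋈[d=h] U)) → 2
  T → 4
  (σ[d<8]((R ⋈[d=h] U)) ⋈[d=f] T) → 3

== RESULT ==
d | z | w | g | h | x | c | f
3 | t | r | 6 | 3 | q | 6 | 3
3 | t | r | 6 | 3 | r | 6 | 3
4 | s | q | 9 | 4 | p | 7 | 4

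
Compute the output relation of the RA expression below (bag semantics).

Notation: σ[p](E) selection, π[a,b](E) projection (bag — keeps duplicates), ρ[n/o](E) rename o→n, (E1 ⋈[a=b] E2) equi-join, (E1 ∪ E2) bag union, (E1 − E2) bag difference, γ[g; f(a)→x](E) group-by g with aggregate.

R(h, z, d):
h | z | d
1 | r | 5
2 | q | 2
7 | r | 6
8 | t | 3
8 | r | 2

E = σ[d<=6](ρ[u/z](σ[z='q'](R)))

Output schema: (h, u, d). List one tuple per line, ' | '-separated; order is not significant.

Stepwise |·|:
  R → 5
  σ[z='q'](R) → 1
  ρ[u/z](σ[z='q'](R)) → 1
  σ[d<=6](ρ[u/z](σ[z='q'](R))) → 1

== RESULT ==
h | u | d
2 | q | 2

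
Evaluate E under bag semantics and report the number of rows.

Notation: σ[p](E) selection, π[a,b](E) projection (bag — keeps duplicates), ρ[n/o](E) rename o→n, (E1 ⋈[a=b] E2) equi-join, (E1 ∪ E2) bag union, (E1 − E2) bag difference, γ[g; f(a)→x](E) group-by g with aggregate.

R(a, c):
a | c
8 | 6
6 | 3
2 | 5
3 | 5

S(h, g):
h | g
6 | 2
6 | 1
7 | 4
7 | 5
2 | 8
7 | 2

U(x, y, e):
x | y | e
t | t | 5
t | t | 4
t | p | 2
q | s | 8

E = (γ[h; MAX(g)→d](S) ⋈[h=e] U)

Subexpression sizes:
  S → 6
  γ[h; MAX(g)→d](S) → 3
  U → 4
  (γ[h; MAX(g)→d](S) ⋈[h=e] U) → 1

|E| = 1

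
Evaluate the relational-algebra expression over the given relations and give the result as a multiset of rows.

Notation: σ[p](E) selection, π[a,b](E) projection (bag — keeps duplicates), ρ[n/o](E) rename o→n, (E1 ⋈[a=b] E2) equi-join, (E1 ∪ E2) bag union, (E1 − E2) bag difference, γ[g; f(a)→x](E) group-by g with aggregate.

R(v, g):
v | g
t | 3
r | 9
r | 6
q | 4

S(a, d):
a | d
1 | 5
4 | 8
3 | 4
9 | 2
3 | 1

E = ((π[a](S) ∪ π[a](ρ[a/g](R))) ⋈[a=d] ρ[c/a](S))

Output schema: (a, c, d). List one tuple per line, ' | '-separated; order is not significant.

Per-node cardinality:
  S → 5
  π[a](S) → 5
  R → 4
  ρ[a/g](R) → 4
  π[a](ρ[a/g](R)) → 4
  (π[a](S) ∪ π[a](ρ[a/g](R))) → 9
  S → 5
  ρ[c/a](S) → 5
  ((π[a](S) ∪ π[a](ρ[a/g](R))) ⋈[a=d] ρ[c/a](S)) → 3

== RESULT ==
a | c | d
1 | 3 | 1
4 | 3 | 4
4 | 3 | 4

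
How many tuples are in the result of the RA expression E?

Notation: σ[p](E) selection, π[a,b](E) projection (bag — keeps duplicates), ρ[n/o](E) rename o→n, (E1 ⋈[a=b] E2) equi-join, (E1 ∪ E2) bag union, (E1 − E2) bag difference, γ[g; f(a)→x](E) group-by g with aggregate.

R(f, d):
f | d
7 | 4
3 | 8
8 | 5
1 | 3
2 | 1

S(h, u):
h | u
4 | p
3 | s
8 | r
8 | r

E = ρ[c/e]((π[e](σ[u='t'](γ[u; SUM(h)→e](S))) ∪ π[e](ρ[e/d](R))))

Per-node cardinality:
  S → 4
  γ[u; SUM(h)→e](S) → 3
  σ[u='t'](γ[u; SUM(h)→e](S)) → 0
  π[e](σ[u='t'](γ[u; SUM(h)→e](S))) → 0
  R → 5
  ρ[e/d](R) → 5
  π[e](ρ[e/d](R)) → 5
  (π[e](σ[u='t'](γ[u; SUM(h)→e](S))) ∪ π[e](ρ[e/d](R))) → 5
  ρ[c/e]((π[e](σ[u='t'](γ[u; SUM(h)→e](S))) ∪ π[e](ρ[e/d](R)))) → 5

|E| = 5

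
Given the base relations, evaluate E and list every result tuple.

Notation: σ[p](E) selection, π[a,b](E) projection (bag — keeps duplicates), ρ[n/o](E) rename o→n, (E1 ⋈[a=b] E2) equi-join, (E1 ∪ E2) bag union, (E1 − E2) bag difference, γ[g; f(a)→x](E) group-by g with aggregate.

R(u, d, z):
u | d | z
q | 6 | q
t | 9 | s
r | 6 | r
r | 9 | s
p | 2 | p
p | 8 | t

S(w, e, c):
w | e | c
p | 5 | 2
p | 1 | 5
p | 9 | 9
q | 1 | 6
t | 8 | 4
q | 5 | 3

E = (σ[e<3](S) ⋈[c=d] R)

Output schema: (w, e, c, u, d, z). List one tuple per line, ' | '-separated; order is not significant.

Per-node cardinality:
  S → 6
  σ[e<3](S) → 2
  R → 6
  (σ[e<3](S) ⋈[c=d] R) → 2

== RESULT ==
w | e | c | u | d | z
q | 1 | 6 | q | 6 | q
q | 1 | 6 | r | 6 | r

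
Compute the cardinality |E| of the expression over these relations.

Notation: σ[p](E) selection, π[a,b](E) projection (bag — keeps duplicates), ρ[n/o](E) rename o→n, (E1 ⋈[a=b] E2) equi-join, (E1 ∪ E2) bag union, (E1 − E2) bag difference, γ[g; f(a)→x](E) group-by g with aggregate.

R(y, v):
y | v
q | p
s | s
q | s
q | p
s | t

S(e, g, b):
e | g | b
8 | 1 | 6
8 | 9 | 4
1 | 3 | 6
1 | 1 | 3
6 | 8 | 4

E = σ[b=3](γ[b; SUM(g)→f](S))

Per-node cardinality:
  S → 5
  γ[b; SUM(g)→f](S) → 3
  σ[b=3](γ[b; SUM(g)→f](S)) → 1

|E| = 1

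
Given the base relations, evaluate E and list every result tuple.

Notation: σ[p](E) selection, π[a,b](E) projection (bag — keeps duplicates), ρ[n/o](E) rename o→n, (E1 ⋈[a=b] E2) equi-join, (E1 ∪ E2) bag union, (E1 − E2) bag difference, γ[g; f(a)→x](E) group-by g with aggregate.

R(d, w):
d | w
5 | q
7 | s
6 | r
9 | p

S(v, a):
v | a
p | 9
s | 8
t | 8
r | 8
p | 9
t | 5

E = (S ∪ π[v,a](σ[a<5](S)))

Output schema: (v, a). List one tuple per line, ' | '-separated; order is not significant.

Per-node cardinality:
  S → 6
  S → 6
  σ[a<5](S) → 0
  π[v,a](σ[a<5](S)) → 0
  (S ∪ π[v,a](σ[a<5](S))) → 6

== RESULT ==
v | a
p | 9
p | 9
r | 8
s | 8
t | 5
t | 8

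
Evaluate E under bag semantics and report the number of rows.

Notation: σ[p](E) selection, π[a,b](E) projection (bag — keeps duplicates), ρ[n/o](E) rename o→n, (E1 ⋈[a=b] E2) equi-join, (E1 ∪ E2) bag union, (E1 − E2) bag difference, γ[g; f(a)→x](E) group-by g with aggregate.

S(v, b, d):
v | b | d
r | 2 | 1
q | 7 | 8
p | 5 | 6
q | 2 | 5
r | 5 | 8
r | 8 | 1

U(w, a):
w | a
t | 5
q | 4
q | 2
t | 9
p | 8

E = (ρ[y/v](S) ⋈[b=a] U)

Row counts bottom-up:
  S → 6
  ρ[y/v](S) → 6
  U → 5
  (ρ[y/v](S) ⋈[b=a] U) → 5

|E| = 5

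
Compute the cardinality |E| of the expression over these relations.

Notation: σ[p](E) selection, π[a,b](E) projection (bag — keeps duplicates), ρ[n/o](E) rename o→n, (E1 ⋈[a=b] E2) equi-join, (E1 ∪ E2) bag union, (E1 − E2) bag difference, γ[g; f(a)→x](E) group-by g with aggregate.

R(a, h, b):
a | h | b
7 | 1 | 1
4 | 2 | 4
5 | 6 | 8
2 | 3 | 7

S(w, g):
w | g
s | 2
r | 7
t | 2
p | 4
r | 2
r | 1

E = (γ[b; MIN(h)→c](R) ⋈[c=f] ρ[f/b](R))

Subexpression sizes:
  R → 4
  γ[b; MIN(h)→c](R) → 4
  R → 4
  ρ[f/b](R) → 4
  (γ[b; MIN(h)→c](R) ⋈[c=f] ρ[f/b](R)) → 1

|E| = 1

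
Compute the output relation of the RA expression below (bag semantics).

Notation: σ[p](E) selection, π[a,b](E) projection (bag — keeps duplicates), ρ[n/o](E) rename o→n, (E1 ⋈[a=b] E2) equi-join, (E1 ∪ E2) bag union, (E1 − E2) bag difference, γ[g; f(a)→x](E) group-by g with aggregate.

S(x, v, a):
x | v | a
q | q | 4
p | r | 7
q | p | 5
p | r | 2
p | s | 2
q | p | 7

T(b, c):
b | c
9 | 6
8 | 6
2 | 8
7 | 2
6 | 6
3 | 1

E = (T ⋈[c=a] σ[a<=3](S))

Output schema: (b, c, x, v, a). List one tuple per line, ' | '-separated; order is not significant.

Per-node cardinality:
  T → 6
  S → 6
  σ[a<=3](S) → 2
  (T ⋈[c=a] σ[a<=3](S)) → 2

== RESULT ==
b | c | x | v | a
7 | 2 | p | r | 2
7 | 2 | p | s | 2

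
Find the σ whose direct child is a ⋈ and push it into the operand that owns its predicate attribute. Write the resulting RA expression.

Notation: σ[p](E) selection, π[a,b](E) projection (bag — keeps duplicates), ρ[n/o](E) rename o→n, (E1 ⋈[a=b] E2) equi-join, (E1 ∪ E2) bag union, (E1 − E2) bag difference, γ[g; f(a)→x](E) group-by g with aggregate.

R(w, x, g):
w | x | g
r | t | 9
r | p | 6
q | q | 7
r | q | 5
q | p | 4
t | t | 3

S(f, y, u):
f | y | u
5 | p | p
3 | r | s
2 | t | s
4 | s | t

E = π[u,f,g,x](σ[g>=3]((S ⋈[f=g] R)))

σ filters on g, owned by the right side.
E' = π[u,f,g,x]((S ⋈[f=g] σ[g>=3](R)))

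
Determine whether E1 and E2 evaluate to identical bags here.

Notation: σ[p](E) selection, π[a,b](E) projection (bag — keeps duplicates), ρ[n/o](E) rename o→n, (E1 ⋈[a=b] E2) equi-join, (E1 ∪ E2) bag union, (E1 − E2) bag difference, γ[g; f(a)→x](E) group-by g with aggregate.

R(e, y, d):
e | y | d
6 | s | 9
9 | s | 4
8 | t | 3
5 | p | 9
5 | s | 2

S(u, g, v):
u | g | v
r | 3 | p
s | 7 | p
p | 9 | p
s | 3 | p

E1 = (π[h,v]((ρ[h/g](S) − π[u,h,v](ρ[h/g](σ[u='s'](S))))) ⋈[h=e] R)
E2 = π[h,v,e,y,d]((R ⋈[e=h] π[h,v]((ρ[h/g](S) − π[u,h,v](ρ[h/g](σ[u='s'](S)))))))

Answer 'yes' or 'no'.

E1 per-node cardinality:
  S → 4
  ρ[h/g](S) → 4
  S → 4
  σ[u='s'](S) → 2
  ρ[h/g](σ[u='s'](S)) → 2
  π[u,h,v](ρ[h/g](σ[u='s'](S))) → 2
  (ρ[h/g](S) − π[u,h,v](ρ[h/g](σ[u='s'](S)))) → 2
  π[h,v]((ρ[h/g](S) − π[u,h,v](ρ[h/g](σ[u='s'](S))))) → 2
  R → 5
  (π[h,v]((ρ[h/g](S) − π[u,h,v](ρ[h/g](σ[u='s'](S))))) ⋈[h=e] R) → 1
E2 per-node cardinality:
  R → 5
  S → 4
  ρ[h/g](S) → 4
  S → 4
  σ[u='s'](S) → 2
  ρ[h/g](σ[u='s'](S)) → 2
  π[u,h,v](ρ[h/g](σ[u='s'](S))) → 2
  (ρ[h/g](S) − π[u,h,v](ρ[h/g](σ[u='s'](S)))) → 2
  π[h,v]((ρ[h/g](S) − π[u,h,v](ρ[h/g](σ[u='s'](S))))) → 2
  (R ⋈[e=h] π[h,v]((ρ[h/g](S) − π[u,h,v](ρ[h/g](σ[u='s'](S)))))) → 1
  π[h,v,e,y,d]((R ⋈[e=h] π[h,v]((ρ[h/g](S) − π[u,h,v](ρ[h/g](σ[u='s'](S))))))) → 1

E1 and E2 produce the same multiset:
h | v | e | y | d
9 | p | 9 | s | 4

yes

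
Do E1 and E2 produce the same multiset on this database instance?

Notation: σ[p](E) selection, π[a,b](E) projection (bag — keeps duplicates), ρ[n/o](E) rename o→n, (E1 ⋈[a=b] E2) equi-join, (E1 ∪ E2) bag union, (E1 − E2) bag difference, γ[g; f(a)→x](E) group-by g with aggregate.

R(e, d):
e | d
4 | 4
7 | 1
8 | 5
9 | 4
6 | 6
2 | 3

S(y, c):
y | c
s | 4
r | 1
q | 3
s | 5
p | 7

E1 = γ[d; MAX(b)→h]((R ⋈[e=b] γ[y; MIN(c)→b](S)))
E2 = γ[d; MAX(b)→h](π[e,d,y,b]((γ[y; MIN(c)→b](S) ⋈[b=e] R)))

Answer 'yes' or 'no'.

E1 subexpression sizes:
  R → 6
  S → 5
  γ[y; MIN(c)→b](S) → 4
  (R ⋈[e=b] γ[y; MIN(c)→b](S)) → 2
  γ[d; MAX(b)→h]((R ⋈[e=b] γ[y; MIN(c)→b](S))) → 2
E2 subexpression sizes:
  S → 5
  γ[y; MIN(c)→b](S) → 4
  R → 6
  (γ[y; MIN(c)→b](S) ⋈[b=e] R) → 2
  π[e,d,y,b]((γ[y; MIN(c)→b](S) ⋈[b=e] R)) → 2
  γ[d; MAX(b)→h](π[e,d,y,b]((γ[y; MIN(c)→b](S) ⋈[b=e] R))) → 2

E1 and E2 produce the same multiset:
d | h
1 | 7
4 | 4

yes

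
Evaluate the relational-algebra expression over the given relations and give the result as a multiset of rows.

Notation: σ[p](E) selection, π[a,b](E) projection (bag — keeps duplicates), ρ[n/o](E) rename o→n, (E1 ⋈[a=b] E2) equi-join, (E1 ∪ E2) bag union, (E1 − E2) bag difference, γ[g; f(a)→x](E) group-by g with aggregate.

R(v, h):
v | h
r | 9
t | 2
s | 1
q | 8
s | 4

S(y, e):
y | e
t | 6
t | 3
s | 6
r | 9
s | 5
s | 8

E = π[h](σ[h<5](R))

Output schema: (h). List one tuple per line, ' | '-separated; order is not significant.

Per-node cardinality:
  R → 5
  σ[h<5](R) → 3
  π[h](σ[h<5](R)) → 3

== RESULT ==
h
1
2
4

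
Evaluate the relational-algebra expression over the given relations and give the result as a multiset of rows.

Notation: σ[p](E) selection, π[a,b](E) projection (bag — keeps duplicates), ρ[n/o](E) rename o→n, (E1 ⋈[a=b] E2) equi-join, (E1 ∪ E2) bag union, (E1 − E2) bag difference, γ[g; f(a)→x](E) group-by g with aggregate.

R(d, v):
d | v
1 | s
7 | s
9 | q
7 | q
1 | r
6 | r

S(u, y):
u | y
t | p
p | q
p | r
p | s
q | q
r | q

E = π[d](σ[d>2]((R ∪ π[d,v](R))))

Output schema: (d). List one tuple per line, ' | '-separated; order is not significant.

Subexpression sizes:
  R → 6
  R → 6
  π[d,v](R) → 6
  (R ∪ π[d,v](R)) → 12
  σ[d>2]((R ∪ π[d,v](R))) → 8
  π[d](σ[d>2]((R ∪ π[d,v](R)))) → 8

== RESULT ==
d
6
6
7
7
7
7
9
9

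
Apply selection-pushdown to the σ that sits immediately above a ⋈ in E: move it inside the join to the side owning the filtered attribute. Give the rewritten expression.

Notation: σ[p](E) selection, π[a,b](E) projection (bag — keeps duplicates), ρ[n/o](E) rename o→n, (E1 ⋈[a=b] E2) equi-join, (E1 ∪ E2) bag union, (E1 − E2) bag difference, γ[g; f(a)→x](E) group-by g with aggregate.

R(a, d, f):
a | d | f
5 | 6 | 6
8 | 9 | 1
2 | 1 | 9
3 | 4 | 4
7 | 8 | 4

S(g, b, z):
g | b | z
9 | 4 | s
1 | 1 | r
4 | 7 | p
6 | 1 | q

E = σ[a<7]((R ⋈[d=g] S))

σ filters on a, owned by the left side.
E' = (σ[a<7](R) ⋈[d=g] S)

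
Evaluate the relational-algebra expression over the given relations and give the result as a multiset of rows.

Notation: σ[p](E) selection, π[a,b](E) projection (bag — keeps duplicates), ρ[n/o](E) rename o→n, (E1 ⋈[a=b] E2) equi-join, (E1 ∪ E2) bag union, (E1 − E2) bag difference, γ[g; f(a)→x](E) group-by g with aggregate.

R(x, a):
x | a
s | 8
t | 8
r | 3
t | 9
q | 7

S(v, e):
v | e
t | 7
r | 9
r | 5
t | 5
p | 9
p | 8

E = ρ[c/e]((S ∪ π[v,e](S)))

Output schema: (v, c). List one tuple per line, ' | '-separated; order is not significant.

Row counts bottom-up:
  S → 6
  S → 6
  π[v,e](S) → 6
  (S ∪ π[v,e](S)) → 12
  ρ[c/e]((S ∪ π[v,e](S))) → 12

== RESULT ==
v | c
p | 8
p | 8
p | 9
p | 9
r | 5
r | 5
r | 9
r | 9
t | 5
t | 5
t | 7
t | 7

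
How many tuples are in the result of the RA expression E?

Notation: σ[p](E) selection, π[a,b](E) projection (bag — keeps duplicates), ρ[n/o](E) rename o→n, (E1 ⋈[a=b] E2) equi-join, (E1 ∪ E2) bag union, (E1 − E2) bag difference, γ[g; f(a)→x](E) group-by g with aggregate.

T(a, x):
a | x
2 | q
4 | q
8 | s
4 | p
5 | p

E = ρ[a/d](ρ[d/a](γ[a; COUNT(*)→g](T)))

Row counts bottom-up:
  T → 5
  γ[a; COUNT(*)→g](T) → 4
  ρ[d/a](γ[a; COUNT(*)→g](T)) → 4
  ρ[a/d](ρ[d/a](γ[a; COUNT(*)→g](T))) → 4

|E| = 4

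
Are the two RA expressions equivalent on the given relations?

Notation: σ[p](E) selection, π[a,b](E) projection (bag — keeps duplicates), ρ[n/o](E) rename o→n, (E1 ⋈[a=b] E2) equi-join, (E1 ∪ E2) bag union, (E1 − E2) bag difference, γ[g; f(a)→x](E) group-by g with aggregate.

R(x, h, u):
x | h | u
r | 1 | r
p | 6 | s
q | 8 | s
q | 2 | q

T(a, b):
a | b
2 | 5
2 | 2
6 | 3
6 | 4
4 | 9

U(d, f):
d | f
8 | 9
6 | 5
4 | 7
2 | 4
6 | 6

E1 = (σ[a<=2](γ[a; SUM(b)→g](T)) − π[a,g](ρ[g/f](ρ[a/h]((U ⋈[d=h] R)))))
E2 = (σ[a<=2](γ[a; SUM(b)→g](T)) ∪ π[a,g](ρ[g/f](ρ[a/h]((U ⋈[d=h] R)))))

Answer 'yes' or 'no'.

E1 row counts bottom-up:
  T → 5
  γ[a; SUM(b)→g](T) → 3
  σ[a<=2](γ[a; SUM(b)→g](T)) → 1
  U → 5
  R → 4
  (U ⋈[d=h] R) → 4
  ρ[a/h]((U ⋈[d=h] R)) → 4
  ρ[g/f](ρ[a/h]((U ⋈[d=h] R))) → 4
  π[a,g](ρ[g/f](ρ[a/h]((U ⋈[d=h] R)))) → 4
  (σ[a<=2](γ[a; SUM(b)→g](T)) − π[a,g](ρ[g/f](ρ[a/h]((U ⋈[d=h] R))))) → 1
E2 row counts bottom-up:
  T → 5
  γ[a; SUM(b)→g](T) → 3
  σ[a<=2](γ[a; SUM(b)→g](T)) → 1
  U → 5
  R → 4
  (U ⋈[d=h] R) → 4
  ρ[a/h]((U ⋈[d=h] R)) → 4
  ρ[g/f](ρ[a/h]((U ⋈[d=h] R))) → 4
  π[a,g](ρ[g/f](ρ[a/h]((U ⋈[d=h] R)))) → 4
  (σ[a<=2](γ[a; SUM(b)→g](T)) ∪ π[a,g](ρ[g/f](ρ[a/h]((U ⋈[d=h] R))))) → 5

E1 result:
a | g
2 | 7
E2 result:
a | g
2 | 4
2 | 7
6 | 5
6 | 6
8 | 9
Witness: (2, 4) appears 0× in E1 but 1× in E2.

no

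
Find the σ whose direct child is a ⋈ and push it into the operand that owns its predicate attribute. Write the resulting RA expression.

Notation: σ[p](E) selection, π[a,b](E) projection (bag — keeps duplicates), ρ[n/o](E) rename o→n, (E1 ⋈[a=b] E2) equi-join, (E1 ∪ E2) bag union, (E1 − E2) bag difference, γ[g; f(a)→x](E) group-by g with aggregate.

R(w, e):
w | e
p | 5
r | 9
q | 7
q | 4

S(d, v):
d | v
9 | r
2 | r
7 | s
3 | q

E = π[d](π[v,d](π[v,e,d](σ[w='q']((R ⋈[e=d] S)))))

σ filters on w, owned by the left side.
E' = π[d](π[v,d](π[v,e,d]((σ[w='q'](R) ⋈[e=d] S))))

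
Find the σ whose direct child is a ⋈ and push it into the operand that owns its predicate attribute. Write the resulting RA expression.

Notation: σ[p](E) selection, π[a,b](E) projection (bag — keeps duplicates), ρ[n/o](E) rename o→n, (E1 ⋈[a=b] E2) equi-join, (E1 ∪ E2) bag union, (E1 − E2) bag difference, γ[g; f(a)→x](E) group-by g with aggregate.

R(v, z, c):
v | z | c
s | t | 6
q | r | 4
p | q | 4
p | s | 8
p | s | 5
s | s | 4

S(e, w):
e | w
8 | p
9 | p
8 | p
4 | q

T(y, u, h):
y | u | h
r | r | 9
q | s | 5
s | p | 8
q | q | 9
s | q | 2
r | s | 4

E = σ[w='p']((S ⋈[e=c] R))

σ filters on w, owned by the left side.
E' = (σ[w='p'](S) ⋈[e=c] R)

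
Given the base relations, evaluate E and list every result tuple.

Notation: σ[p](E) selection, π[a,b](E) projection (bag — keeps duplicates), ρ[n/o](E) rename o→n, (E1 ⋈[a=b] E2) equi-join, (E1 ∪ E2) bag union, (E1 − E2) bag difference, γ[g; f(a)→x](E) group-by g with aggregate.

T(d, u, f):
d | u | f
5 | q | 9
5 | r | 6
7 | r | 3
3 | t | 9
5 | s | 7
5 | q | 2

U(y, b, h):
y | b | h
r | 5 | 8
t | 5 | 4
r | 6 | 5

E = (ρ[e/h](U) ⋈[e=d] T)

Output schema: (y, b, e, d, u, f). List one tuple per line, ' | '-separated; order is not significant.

Subexpression sizes:
  U → 3
  ρ[e/h](U) → 3
  T → 6
  (ρ[e/h](U) ⋈[e=d] T) → 4

== RESULT ==
y | b | e | d | u | f
r | 6 | 5 | 5 | q | 2
r | 6 | 5 | 5 | q | 9
r | 6 | 5 | 5 | r | 6
r | 6 | 5 | 5 | s | 7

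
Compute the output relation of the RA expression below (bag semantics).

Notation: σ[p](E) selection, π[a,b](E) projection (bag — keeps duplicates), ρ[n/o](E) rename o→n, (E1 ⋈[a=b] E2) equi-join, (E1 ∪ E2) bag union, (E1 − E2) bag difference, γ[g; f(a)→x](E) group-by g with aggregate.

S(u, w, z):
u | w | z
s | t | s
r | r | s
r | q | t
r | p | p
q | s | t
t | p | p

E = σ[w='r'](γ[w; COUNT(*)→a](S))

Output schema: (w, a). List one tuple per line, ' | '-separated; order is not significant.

Row counts bottom-up:
  S → 6
  γ[w; COUNT(*)→a](S) → 5
  σ[w='r'](γ[w; COUNT(*)→a](S)) → 1

== RESULT ==
w | a
r | 1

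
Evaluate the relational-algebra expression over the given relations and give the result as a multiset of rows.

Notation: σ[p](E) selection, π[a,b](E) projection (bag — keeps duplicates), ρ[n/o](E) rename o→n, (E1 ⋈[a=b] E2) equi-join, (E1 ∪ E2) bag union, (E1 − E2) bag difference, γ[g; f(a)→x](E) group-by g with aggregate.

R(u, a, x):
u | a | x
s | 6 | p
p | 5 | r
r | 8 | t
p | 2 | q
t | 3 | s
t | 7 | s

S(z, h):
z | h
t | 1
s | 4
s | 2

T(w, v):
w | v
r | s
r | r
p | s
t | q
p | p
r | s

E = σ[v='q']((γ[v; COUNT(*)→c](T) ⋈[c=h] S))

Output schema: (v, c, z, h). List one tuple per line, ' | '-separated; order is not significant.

Per-node cardinality:
  T → 6
  γ[v; COUNT(*)→c](T) → 4
  S → 3
  (γ[v; COUNT(*)→c](T) ⋈[c=h] S) → 3
  σ[v='q']((γ[v; COUNT(*)→c](T) ⋈[c=h] S)) → 1

== RESULT ==
v | c | z | h
q | 1 | t | 1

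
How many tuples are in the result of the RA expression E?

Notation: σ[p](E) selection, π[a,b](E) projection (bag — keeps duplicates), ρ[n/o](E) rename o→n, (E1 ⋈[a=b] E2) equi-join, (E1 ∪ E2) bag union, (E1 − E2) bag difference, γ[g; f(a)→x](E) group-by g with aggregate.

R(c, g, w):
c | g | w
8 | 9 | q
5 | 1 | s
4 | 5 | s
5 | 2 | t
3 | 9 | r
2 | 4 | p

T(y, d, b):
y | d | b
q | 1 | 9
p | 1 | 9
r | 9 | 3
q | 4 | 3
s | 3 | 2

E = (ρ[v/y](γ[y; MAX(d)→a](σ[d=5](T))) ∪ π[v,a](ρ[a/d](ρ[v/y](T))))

Stepwise |·|:
  T → 5
  σ[d=5](T) → 0
  γ[y; MAX(d)→a](σ[d=5](T)) → 0
  ρ[v/y](γ[y; MAX(d)→a](σ[d=5](T))) → 0
  T → 5
  ρ[v/y](T) → 5
  ρ[a/d](ρ[v/y](T)) → 5
  π[v,a](ρ[a/d](ρ[v/y](T))) → 5
  (ρ[v/y](γ[y; MAX(d)→a](σ[d=5](T))) ∪ π[v,a](ρ[a/d](ρ[v/y](T)))) → 5

|E| = 5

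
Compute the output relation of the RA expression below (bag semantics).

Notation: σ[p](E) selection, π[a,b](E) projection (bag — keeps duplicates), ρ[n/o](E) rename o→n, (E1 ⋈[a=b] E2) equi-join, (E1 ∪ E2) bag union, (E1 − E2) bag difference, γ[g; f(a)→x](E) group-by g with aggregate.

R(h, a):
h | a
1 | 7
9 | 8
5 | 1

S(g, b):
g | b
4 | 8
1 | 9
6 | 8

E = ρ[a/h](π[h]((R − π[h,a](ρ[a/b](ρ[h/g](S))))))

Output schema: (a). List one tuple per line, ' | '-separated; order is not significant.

Per-node cardinality:
  R → 3
  S → 3
  ρ[h/g](S) → 3
  ρ[a/b](ρ[h/g](S)) → 3
  π[h,a](ρ[a/b](ρ[h/g](S))) → 3
  (R − π[h,a](ρ[a/b](ρ[h/g](S)))) → 3
  π[h]((R − π[h,a](ρ[a/b](ρ[h/g](S))))) → 3
  ρ[a/h](π[h]((R − π[h,a](ρ[a/b](ρ[h/g](S)))))) → 3

== RESULT ==
a
1
5
9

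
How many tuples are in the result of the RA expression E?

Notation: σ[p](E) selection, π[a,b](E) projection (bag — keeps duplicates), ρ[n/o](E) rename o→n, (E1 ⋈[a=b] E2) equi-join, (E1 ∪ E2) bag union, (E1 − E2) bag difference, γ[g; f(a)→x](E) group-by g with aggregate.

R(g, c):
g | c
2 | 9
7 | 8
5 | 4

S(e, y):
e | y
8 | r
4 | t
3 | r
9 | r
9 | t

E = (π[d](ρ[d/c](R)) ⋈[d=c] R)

Subexpression sizes:
  R → 3
  ρ[d/c](R) → 3
  π[d](ρ[d/c](R)) → 3
  R → 3
  (π[d](ρ[d/c](R)) ⋈[d=c] R) → 3

|E| = 3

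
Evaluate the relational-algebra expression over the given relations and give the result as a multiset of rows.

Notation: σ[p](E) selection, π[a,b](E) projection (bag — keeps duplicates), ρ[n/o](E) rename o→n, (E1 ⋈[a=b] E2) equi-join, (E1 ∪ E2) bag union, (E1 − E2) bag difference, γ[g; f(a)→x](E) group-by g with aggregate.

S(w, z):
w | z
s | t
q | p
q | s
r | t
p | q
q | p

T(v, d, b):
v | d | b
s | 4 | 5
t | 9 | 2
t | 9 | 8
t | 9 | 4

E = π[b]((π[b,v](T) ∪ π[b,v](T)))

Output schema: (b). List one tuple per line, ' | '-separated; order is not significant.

Row counts bottom-up:
  T → 4
  π[b,v](T) → 4
  T → 4
  π[b,v](T) → 4
  (π[b,v](T) ∪ π[b,v](T)) → 8
  π[b]((π[b,v](T) ∪ π[b,v](T))) → 8

== RESULT ==
b
2
2
4
4
5
5
8
8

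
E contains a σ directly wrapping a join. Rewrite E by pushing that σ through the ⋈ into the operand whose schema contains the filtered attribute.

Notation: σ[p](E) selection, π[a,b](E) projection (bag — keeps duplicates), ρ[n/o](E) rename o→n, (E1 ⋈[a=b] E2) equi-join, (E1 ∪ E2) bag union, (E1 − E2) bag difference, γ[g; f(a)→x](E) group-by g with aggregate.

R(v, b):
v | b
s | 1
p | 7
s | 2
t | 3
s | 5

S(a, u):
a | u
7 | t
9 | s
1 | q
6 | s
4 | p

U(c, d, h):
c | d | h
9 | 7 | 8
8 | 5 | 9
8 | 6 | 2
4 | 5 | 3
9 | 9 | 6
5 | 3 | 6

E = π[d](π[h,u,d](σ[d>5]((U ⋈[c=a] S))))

σ filters on d, owned by the left side.
E' = π[d](π[h,u,d]((σ[d>5](U) ⋈[c=a] S)))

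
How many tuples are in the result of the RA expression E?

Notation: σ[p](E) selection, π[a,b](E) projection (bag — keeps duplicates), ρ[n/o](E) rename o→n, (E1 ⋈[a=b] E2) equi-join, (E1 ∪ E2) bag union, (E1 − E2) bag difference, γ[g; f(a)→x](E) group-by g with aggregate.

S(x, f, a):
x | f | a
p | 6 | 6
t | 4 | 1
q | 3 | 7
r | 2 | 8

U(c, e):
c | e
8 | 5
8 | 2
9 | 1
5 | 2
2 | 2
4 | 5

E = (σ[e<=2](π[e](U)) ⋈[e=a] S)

Per-node cardinality:
  U → 6
  π[e](U) → 6
  σ[e<=2](π[e](U)) → 4
  S → 4
  (σ[e<=2](π[e](U)) ⋈[e=a] S) → 1

|E| = 1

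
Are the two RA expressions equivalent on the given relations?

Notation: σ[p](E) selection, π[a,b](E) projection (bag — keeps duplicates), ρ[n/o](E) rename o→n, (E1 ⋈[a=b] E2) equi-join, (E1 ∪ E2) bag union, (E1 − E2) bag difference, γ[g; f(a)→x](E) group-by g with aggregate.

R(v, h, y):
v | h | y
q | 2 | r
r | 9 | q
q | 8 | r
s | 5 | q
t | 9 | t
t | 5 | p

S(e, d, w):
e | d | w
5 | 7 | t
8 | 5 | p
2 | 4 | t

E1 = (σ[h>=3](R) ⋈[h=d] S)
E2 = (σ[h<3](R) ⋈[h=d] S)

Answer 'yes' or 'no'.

E1 row counts bottom-up:
  R → 6
  σ[h>=3](R) → 5
  S → 3
  (σ[h>=3](R) ⋈[h=d] S) → 2
E2 row counts bottom-up:
  R → 6
  σ[h<3](R) → 1
  S → 3
  (σ[h<3](R) ⋈[h=d] S) → 0

E1 result:
v | h | y | e | d | w
s | 5 | q | 8 | 5 | p
t | 5 | p | 8 | 5 | p
E2 result:
v | h | y | e | d | w
(0 rows)
Witness: ('t', 5, 'p', 8, 5, 'p') appears 1× in E1 but 0× in E2.

no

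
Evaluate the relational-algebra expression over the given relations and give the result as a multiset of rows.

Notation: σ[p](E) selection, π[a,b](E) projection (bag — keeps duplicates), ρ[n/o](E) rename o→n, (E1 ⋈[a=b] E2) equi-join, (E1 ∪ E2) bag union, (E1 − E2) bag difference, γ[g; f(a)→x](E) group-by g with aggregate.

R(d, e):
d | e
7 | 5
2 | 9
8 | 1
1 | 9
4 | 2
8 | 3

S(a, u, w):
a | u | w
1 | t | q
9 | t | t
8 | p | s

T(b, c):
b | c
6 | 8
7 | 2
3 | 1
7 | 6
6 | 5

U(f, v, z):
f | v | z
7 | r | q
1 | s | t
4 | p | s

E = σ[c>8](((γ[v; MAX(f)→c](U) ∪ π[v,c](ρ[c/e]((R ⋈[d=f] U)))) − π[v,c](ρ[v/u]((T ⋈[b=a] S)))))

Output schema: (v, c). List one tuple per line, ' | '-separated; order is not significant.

Per-node cardinality:
  U → 3
  γ[v; MAX(f)→c](U) → 3
  R → 6
  U → 3
  (R ⋈[d=f] U) → 3
  ρ[c/e]((R ⋈[d=f] U)) → 3
  π[v,c](ρ[c/e]((R ⋈[d=f] U))) → 3
  (γ[v; MAX(f)→c](U) ∪ π[v,c](ρ[c/e]((R ⋈[d=f] U)))) → 6
  T → 5
  S → 3
  (T ⋈[b=a] S) → 0
  ρ[v/u]((T ⋈[b=a] S)) → 0
  π[v,c](ρ[v/u]((T ⋈[b=a] S))) → 0
  ((γ[v; MAX(f)→c](U) ∪ π[v,c](ρ[c/e]((R ⋈[d=f] U)))) − π[v,c](ρ[v/u]((T ⋈[b=a] S)))) → 6
  σ[c>8](((γ[v; MAX(f)→c](U) ∪ π[v,c](ρ[c/e]((R ⋈[d=f] U)))) − π[v,c](ρ[v/u]((T ⋈[b=a] S))))) → 1

== RESULT ==
v | c
s | 9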